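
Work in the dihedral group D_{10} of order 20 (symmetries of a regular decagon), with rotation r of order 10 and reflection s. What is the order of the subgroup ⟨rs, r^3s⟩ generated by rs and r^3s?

10

|⟨rs⟩| = 2 and |⟨r^3s⟩| = 2, so |H| is a multiple of lcm(2, 2) = 2 and divides |G| = 20.
Closing under the operation: H = {e, r^2, r^4, r^6, r^8, rs, r^3s, r^5s, r^7s, r^9s}, so |H| = 10.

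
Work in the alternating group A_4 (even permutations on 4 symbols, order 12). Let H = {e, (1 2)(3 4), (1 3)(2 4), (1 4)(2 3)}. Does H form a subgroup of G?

|H| = 4 divides |G| = 12, consistent with Lagrange.
H contains the identity, every element's inverse is in H, and H is closed under ∘: it is a subgroup.

Yes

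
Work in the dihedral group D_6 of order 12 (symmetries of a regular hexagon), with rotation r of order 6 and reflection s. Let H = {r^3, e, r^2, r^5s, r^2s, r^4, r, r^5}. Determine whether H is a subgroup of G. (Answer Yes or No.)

|H| = 8 does not divide |G| = 12, so by Lagrange H is not a subgroup.

No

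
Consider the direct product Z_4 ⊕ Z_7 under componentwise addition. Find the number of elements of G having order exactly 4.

2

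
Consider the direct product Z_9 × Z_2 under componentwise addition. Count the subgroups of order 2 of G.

1

|G| = 18 and 2 | 18, so subgroups of order 2 are possible by Lagrange.
The subgroups of order 2 are: {(0,0), (0,1)}.
So G has 1 subgroup of order 2.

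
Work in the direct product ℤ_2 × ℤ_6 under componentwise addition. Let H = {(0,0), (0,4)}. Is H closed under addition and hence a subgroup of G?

(0,4) ∈ H but its inverse (0,2) ∉ H, so H is not a subgroup.

No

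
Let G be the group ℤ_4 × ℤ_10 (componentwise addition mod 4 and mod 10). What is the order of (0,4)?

The order of (0,4) in Z_4 × Z_10 is lcm(ord(0) in Z_4, ord(4) in Z_10).
ord(0) = 1 and ord(4) = 5, so |⟨(0,4)⟩| = lcm(1, 5) = 5.

5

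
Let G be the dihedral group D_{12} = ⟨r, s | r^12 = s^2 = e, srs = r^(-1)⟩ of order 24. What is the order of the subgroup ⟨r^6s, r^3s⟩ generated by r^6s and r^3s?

8

|⟨r^6s⟩| = 2 and |⟨r^3s⟩| = 2, so |H| is a multiple of lcm(2, 2) = 2 and divides |G| = 24.
Closing under the operation: H = {e, r^3, r^6, r^9, s, r^3s, r^6s, r^9s}, so |H| = 8.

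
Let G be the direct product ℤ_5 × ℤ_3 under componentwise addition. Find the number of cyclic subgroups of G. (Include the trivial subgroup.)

Each element a generates a cyclic subgroup ⟨a⟩; distinct elements may generate the same one (a cyclic group of order d has φ(d) generators).
Cyclic subgroups by order — order 1: 1; order 3: 1; order 5: 1; order 15: 1.
Total: 4.

4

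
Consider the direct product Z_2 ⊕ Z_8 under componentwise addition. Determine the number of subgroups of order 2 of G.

3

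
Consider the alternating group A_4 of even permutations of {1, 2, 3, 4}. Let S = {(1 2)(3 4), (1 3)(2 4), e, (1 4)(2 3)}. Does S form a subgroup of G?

Yes

|S| = 4 divides |G| = 12, consistent with Lagrange.
S contains the identity, every element's inverse is in S, and S is closed under ∘: it is a subgroup.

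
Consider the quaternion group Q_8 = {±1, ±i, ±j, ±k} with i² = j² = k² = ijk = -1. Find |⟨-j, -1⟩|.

4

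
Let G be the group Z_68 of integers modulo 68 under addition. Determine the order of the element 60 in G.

17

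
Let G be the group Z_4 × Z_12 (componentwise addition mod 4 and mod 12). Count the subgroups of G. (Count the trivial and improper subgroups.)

30

|G| = 48, so by Lagrange every subgroup order divides 48. Divisors: 1, 2, 3, 4, 6, 8, 12, 16, 24, 48.
Subgroups by order — order 1: 1; order 2: 3; order 3: 1; order 4: 7; order 6: 3; order 8: 3; order 12: 7; order 16: 1; order 24: 3; order 48: 1.
Total: 1 + 3 + 1 + 7 + 3 + 3 + 7 + 1 + 3 + 1 = 30.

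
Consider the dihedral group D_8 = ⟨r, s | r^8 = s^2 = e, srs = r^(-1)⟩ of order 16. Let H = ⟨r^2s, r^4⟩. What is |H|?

4

|⟨r^2s⟩| = 2 and |⟨r^4⟩| = 2, so |H| is a multiple of lcm(2, 2) = 2 and divides |G| = 16.
Closing under the operation: H = {e, r^4, r^2s, r^6s}, so |H| = 4.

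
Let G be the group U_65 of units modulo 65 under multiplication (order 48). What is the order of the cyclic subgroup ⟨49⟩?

6

Compute successive powers of 49 mod 65: 49, 61, 64, 16, 4, 1; 49^6 ≡ 1 (mod 65).
So |⟨49⟩| = 6.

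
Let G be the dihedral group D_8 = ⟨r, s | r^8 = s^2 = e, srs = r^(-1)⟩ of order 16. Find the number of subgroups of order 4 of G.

|G| = 16 and 4 | 16, so subgroups of order 4 are possible by Lagrange.
The subgroups of order 4 are: {e, r^2, r^4, r^6}; {e, r^4, r^2s, r^6s}; {e, r^4, r^3s, r^7s}; {e, r^4, s, r^4s}; … (5 in all).
So G has 5 subgroups of order 4.

5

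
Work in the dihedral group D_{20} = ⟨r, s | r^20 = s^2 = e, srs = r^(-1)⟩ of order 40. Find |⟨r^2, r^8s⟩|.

20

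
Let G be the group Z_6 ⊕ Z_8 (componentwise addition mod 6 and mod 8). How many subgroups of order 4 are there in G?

|G| = 48 and 4 | 48, so subgroups of order 4 are possible by Lagrange.
The subgroups of order 4 are: {(0,0), (0,2), (0,4), (0,6)}; {(0,0), (0,4), (3,0), (3,4)}; {(0,0), (0,4), (3,2), (3,6)}.
So G has 3 subgroups of order 4.

3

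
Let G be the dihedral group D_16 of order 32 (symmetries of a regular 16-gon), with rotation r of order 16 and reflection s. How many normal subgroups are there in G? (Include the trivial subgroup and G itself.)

8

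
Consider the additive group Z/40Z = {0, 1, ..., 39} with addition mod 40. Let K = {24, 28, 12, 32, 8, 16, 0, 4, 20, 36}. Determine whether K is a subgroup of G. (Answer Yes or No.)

Yes

|K| = 10 divides |G| = 40, consistent with Lagrange.
K contains the identity, every element's inverse is in K, and K is closed under +: it is a subgroup.
In fact K = ⟨4⟩.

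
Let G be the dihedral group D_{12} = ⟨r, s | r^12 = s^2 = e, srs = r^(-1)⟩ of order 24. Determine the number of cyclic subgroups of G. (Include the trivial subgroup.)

18

A cyclic subgroup of order d is generated by each of its φ(d) elements of order d, so the cyclic subgroups of order d number (#elements of order d)/φ(d).
Cyclic subgroups by order — order 1: 1; order 2: 13; order 3: 1; order 4: 1; order 6: 1; order 12: 1.
Total: 18.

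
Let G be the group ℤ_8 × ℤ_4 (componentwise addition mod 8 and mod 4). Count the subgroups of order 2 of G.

|G| = 32 and 2 | 32, so subgroups of order 2 are possible by Lagrange.
The subgroups of order 2 are: {(0,0), (0,2)}; {(0,0), (4,0)}; {(0,0), (4,2)}.
So G has 3 subgroups of order 2.

3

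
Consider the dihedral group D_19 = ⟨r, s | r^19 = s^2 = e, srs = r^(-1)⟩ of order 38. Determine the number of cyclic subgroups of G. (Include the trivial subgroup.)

Each element a generates a cyclic subgroup ⟨a⟩; distinct elements may generate the same one (a cyclic group of order d has φ(d) generators).
Cyclic subgroups by order — order 1: 1; order 2: 19; order 19: 1.
Total: 21.

21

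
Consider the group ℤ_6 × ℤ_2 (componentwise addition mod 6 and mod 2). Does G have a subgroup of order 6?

6 | 12. A subgroup of order 6 is {(0,0), (0,1), (2,0), (2,1), (4,0), (4,1)}.

Yes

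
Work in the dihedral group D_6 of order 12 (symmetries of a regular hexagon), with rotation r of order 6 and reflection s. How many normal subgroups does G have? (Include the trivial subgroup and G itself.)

7

G has 16 subgroups. Checking conjugation-invariance by order — order 1: 1/1 normal; order 2: 1/7 normal; order 3: 1/1 normal; order 4: 0/3 normal; order 6: 3/3 normal; order 12: 1/1 normal.
Total normal subgroups: 7.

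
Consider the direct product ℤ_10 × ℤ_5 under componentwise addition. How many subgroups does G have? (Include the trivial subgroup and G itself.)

16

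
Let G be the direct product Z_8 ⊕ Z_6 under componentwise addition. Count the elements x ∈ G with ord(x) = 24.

16

An element (a,b) has order lcm(ord(a), ord(b)); count pairs with lcm equal to 24.
Enumerating gives 16 such elements.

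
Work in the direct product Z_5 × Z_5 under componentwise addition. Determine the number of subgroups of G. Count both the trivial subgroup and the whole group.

8

|G| = 25, so by Lagrange every subgroup order divides 25. Divisors: 1, 5, 25.
Subgroups by order — order 1: 1; order 5: 6; order 25: 1.
Total: 1 + 6 + 1 = 8.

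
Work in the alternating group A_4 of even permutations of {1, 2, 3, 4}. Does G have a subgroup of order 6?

6 | 12, so Lagrange does not rule it out; but checking all subgroups of G, none has order 6.
(A_4 is the standard example that the converse of Lagrange fails.)

No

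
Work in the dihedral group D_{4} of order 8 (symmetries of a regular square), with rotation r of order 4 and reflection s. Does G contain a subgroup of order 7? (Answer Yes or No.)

7 does not divide |G| = 8, so by Lagrange no subgroup of order 7 exists.

No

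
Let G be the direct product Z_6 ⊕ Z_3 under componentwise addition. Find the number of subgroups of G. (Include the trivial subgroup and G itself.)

12

|G| = 18, so by Lagrange every subgroup order divides 18. Divisors: 1, 2, 3, 6, 9, 18.
Subgroups by order — order 1: 1; order 2: 1; order 3: 4; order 6: 4; order 9: 1; order 18: 1.
Total: 1 + 1 + 4 + 4 + 1 + 1 = 12.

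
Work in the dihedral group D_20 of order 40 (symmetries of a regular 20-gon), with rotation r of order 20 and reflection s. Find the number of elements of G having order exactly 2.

Enumerating element orders in G gives 21 elements of order 2.

21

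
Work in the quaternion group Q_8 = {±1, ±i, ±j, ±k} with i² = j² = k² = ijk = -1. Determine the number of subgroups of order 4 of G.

|G| = 8 and 4 | 8, so subgroups of order 4 are possible by Lagrange.
The subgroups of order 4 are: {1, -1, i, -i}; {1, -1, j, -j}; {1, -1, k, -k}.
So G has 3 subgroups of order 4.

3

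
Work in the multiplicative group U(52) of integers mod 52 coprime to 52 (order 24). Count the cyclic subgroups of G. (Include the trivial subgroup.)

12

Each element a generates a cyclic subgroup ⟨a⟩; distinct elements may generate the same one (a cyclic group of order d has φ(d) generators).
Cyclic subgroups by order — order 1: 1; order 2: 3; order 3: 1; order 4: 2; order 6: 3; order 12: 2.
Total: 12.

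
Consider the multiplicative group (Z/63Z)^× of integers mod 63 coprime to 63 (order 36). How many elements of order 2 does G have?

The elements of order 2 are: 8, 55, 62.
That's 3.

3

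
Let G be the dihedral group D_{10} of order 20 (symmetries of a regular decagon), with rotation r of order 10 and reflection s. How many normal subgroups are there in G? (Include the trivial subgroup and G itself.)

G has 22 subgroups. Checking conjugation-invariance by order — order 1: 1/1 normal; order 2: 1/11 normal; order 4: 0/5 normal; order 5: 1/1 normal; order 10: 3/3 normal; order 20: 1/1 normal.
Total normal subgroups: 7.

7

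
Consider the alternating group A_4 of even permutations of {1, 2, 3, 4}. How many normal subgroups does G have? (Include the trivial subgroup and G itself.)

3

G has 10 subgroups. Checking conjugation-invariance by order — order 1: 1/1 normal; order 2: 0/3 normal; order 3: 0/4 normal; order 4: 1/1 normal; order 12: 1/1 normal.
Total normal subgroups: 3.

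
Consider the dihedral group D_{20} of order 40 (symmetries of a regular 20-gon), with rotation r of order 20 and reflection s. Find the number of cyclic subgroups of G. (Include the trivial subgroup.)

26

A cyclic subgroup of order d is generated by each of its φ(d) elements of order d, so the cyclic subgroups of order d number (#elements of order d)/φ(d).
Cyclic subgroups by order — order 1: 1; order 2: 21; order 4: 1; order 5: 1; order 10: 1; order 20: 1.
Total: 26.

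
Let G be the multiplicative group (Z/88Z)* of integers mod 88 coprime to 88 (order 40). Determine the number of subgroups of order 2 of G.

7

|G| = 40 and 2 | 40, so subgroups of order 2 are possible by Lagrange.
The subgroups of order 2 are: {1, 21}; {1, 23}; {1, 43}; {1, 45}; … (7 in all).
So G has 7 subgroups of order 2.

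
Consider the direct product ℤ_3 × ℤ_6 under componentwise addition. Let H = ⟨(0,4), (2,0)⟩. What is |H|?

9

|⟨(0,4)⟩| = 3 and |⟨(2,0)⟩| = 3, so |H| is a multiple of lcm(3, 3) = 3 and divides |G| = 18.
Closing under the operation: H = {(0,0), (0,2), (0,4), (1,0), (1,2), (1,4), (2,0), (2,2), (2,4)}, so |H| = 9.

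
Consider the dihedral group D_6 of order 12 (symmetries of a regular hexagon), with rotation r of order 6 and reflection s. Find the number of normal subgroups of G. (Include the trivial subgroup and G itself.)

7

G has 16 subgroups. Checking conjugation-invariance by order — order 1: 1/1 normal; order 2: 1/7 normal; order 3: 1/1 normal; order 4: 0/3 normal; order 6: 3/3 normal; order 12: 1/1 normal.
Total normal subgroups: 7.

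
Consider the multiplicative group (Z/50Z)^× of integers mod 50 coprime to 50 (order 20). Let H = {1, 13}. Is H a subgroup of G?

13 ∈ H but its inverse 27 ∉ H, so H is not a subgroup.

No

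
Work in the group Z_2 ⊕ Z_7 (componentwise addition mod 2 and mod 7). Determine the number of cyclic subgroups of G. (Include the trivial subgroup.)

4

Each element a generates a cyclic subgroup ⟨a⟩; distinct elements may generate the same one (a cyclic group of order d has φ(d) generators).
Cyclic subgroups by order — order 1: 1; order 2: 1; order 7: 1; order 14: 1.
Total: 4.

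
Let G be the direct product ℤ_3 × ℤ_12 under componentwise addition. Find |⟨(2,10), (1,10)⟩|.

18

|⟨(2,10)⟩| = 6 and |⟨(1,10)⟩| = 6, so |H| is a multiple of lcm(6, 6) = 6 and divides |G| = 36.
Closing under the operation: H = {(0,0), (0,2), (0,4), (0,6), (0,8), (0,10), (1,0), (1,2), (1,4), (1,6), (1,8), (1,10), (2,0), (2,2), (2,4), (2,6), (2,8), (2,10)}, so |H| = 18.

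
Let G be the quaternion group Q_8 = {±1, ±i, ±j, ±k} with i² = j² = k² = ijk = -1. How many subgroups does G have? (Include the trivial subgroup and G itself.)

6

|G| = 8, so by Lagrange every subgroup order divides 8. Divisors: 1, 2, 4, 8.
Subgroups by order — order 1: 1; order 2: 1; order 4: 3; order 8: 1.
Total: 1 + 1 + 3 + 1 = 6.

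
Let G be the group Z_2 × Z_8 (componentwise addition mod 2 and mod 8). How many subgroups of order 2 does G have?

3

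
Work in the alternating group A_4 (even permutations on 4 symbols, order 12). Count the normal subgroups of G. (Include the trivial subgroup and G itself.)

3

G has 10 subgroups. Checking conjugation-invariance by order — order 1: 1/1 normal; order 2: 0/3 normal; order 3: 0/4 normal; order 4: 1/1 normal; order 12: 1/1 normal.
Total normal subgroups: 3.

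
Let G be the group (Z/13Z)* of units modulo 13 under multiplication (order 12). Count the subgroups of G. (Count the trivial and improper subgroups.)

6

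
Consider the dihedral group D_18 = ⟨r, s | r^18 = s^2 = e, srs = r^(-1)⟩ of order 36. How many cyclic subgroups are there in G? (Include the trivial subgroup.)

24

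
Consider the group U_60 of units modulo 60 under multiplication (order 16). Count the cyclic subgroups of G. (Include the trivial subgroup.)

Each element a generates a cyclic subgroup ⟨a⟩; distinct elements may generate the same one (a cyclic group of order d has φ(d) generators).
Cyclic subgroups by order — order 1: 1; order 2: 7; order 4: 4.
Total: 12.

12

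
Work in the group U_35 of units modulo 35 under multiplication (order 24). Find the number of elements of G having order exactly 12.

8

The elements of order 12 are: 2, 3, 12, 17, 18, 23, 32, 33.
That's 8.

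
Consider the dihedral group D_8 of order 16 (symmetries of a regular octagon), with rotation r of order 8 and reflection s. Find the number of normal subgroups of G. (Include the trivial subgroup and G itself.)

7

G has 19 subgroups. Checking conjugation-invariance by order — order 1: 1/1 normal; order 2: 1/9 normal; order 4: 1/5 normal; order 8: 3/3 normal; order 16: 1/1 normal.
Total normal subgroups: 7.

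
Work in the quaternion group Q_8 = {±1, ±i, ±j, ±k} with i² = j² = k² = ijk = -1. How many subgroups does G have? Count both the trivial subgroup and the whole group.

6

|G| = 8, so by Lagrange every subgroup order divides 8. Divisors: 1, 2, 4, 8.
Subgroups by order — order 1: 1; order 2: 1; order 4: 3; order 8: 1.
Total: 1 + 1 + 3 + 1 = 6.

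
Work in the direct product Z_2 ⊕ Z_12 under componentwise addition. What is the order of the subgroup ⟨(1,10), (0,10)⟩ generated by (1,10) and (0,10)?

|⟨(1,10)⟩| = 6 and |⟨(0,10)⟩| = 6, so |H| is a multiple of lcm(6, 6) = 6 and divides |G| = 24.
Closing under the operation: H = {(0,0), (0,2), (0,4), (0,6), (0,8), (0,10), (1,0), (1,2), (1,4), (1,6), (1,8), (1,10)}, so |H| = 12.

12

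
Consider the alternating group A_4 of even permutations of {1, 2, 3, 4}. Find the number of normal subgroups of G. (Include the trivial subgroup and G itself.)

G has 10 subgroups. Checking conjugation-invariance by order — order 1: 1/1 normal; order 2: 0/3 normal; order 3: 0/4 normal; order 4: 1/1 normal; order 12: 1/1 normal.
Total normal subgroups: 3.

3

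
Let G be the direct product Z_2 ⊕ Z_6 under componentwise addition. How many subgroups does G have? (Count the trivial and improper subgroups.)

10

|G| = 12, so by Lagrange every subgroup order divides 12. Divisors: 1, 2, 3, 4, 6, 12.
Subgroups by order — order 1: 1; order 2: 3; order 3: 1; order 4: 1; order 6: 3; order 12: 1.
Total: 1 + 3 + 1 + 1 + 3 + 1 = 10.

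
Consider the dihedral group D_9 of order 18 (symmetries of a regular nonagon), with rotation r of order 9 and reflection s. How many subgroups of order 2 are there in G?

|G| = 18 and 2 | 18, so subgroups of order 2 are possible by Lagrange.
The subgroups of order 2 are: {e, r^2s}; {e, r^3s}; {e, r^4s}; {e, r^5s}; … (9 in all).
So G has 9 subgroups of order 2.

9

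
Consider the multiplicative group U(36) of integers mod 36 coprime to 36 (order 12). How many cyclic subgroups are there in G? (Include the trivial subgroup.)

8

A cyclic subgroup of order d is generated by each of its φ(d) elements of order d, so the cyclic subgroups of order d number (#elements of order d)/φ(d).
Cyclic subgroups by order — order 1: 1; order 2: 3; order 3: 1; order 6: 3.
Total: 8.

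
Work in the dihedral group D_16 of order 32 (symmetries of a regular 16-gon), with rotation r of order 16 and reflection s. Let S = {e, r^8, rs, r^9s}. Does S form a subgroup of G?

|S| = 4 divides |G| = 32, consistent with Lagrange.
S contains the identity, every element's inverse is in S, and S is closed under ·: it is a subgroup.

Yes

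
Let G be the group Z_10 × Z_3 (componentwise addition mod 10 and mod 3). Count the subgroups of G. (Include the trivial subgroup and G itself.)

8

|G| = 30, so by Lagrange every subgroup order divides 30. Divisors: 1, 2, 3, 5, 6, 10, 15, 30.
Subgroups by order — order 1: 1; order 2: 1; order 3: 1; order 5: 1; order 6: 1; order 10: 1; order 15: 1; order 30: 1.
Total: 1 + 1 + 1 + 1 + 1 + 1 + 1 + 1 = 8.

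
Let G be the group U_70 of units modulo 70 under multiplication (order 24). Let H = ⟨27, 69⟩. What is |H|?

|⟨27⟩| = 4 and |⟨69⟩| = 2, so |H| is a multiple of lcm(4, 2) = 4 and divides |G| = 24.
Closing under the operation: H = {1, 13, 27, 29, 41, 43, 57, 69}, so |H| = 8.

8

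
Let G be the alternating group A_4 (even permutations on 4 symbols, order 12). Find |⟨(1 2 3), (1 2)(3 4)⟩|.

12

|⟨(1 2 3)⟩| = 3 and |⟨(1 2)(3 4)⟩| = 2, so |H| is a multiple of lcm(3, 2) = 6 and divides |G| = 12.
Closing {(1 2 3), (1 2)(3 4)} under the group operation gives all of G, so |H| = 12.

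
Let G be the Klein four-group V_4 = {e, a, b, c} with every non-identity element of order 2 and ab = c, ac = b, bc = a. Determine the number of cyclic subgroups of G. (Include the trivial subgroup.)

4

Each element a generates a cyclic subgroup ⟨a⟩; distinct elements may generate the same one (a cyclic group of order d has φ(d) generators).
Cyclic subgroups by order — order 1: 1; order 2: 3.
Total: 4.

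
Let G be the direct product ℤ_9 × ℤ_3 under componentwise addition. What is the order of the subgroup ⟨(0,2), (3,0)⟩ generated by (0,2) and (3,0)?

9

|⟨(0,2)⟩| = 3 and |⟨(3,0)⟩| = 3, so |H| is a multiple of lcm(3, 3) = 3 and divides |G| = 27.
Closing under the operation: H = {(0,0), (0,1), (0,2), (3,0), (3,1), (3,2), (6,0), (6,1), (6,2)}, so |H| = 9.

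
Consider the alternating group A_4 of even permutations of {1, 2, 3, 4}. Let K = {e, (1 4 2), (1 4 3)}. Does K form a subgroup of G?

No

(1 4 3) ∈ K but its inverse (1 3 4) ∉ K, so K is not a subgroup.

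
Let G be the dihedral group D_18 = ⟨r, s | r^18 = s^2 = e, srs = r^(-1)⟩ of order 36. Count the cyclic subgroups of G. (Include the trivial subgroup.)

Group the elements of G by the cyclic subgroup they generate; each cyclic subgroup of order d accounts for φ(d) elements.
Cyclic subgroups by order — order 1: 1; order 2: 19; order 3: 1; order 6: 1; order 9: 1; order 18: 1.
Total: 24.

24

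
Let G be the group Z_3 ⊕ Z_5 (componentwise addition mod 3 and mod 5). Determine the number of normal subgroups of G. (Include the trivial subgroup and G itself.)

G is abelian, so every subgroup is normal.
G has 4 subgroups in total, hence 4 normal subgroups.

4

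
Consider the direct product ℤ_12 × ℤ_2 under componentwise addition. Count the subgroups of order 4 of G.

|G| = 24 and 4 | 24, so subgroups of order 4 are possible by Lagrange.
The subgroups of order 4 are: {(0,0), (0,1), (6,0), (6,1)}; {(0,0), (3,0), (6,0), (9,0)}; {(0,0), (3,1), (6,0), (9,1)}.
So G has 3 subgroups of order 4.

3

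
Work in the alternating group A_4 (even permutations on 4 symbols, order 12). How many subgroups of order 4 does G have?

1

|G| = 12 and 4 | 12, so subgroups of order 4 are possible by Lagrange.
The subgroups of order 4 are: {e, (1 2)(3 4), (1 3)(2 4), (1 4)(2 3)}.
So G has 1 subgroup of order 4.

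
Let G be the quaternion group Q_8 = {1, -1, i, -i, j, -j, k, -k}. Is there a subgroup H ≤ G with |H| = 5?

5 does not divide |G| = 8, so by Lagrange no subgroup of order 5 exists.

No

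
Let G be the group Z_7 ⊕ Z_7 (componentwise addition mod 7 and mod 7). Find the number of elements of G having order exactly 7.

48

An element (a,b) has order lcm(ord(a), ord(b)); count pairs with lcm equal to 7.
Enumerating gives 48 such elements.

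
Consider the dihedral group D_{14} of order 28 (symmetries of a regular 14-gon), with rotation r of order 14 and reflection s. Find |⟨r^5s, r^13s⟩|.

|⟨r^5s⟩| = 2 and |⟨r^13s⟩| = 2, so |H| is a multiple of lcm(2, 2) = 2 and divides |G| = 28.
Closing under the operation: H = {e, r^2, r^4, r^6, r^8, r^10, r^12, rs, r^3s, r^5s, r^7s, r^9s, r^11s, r^13s}, so |H| = 14.

14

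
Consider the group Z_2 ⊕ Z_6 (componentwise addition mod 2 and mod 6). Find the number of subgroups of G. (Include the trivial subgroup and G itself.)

|G| = 12, so by Lagrange every subgroup order divides 12. Divisors: 1, 2, 3, 4, 6, 12.
Subgroups by order — order 1: 1; order 2: 3; order 3: 1; order 4: 1; order 6: 3; order 12: 1.
Total: 1 + 3 + 1 + 1 + 3 + 1 = 10.

10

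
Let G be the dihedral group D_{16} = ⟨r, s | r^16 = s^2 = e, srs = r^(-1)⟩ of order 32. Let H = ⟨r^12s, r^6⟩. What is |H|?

16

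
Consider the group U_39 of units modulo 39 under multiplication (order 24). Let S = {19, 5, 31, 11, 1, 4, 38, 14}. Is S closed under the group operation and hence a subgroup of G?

No

19 ∈ S but its inverse 37 ∉ S, so S is not a subgroup.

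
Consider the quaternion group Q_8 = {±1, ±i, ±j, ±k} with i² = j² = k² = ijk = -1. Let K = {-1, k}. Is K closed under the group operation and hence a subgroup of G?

No

The identity 1 ∉ K, so K is not a subgroup.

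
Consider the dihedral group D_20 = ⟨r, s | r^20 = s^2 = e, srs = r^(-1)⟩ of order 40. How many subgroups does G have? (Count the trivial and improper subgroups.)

48

|G| = 40, so by Lagrange every subgroup order divides 40. Divisors: 1, 2, 4, 5, 8, 10, 20, 40.
Subgroups by order — order 1: 1; order 2: 21; order 4: 11; order 5: 1; order 8: 5; order 10: 5; order 20: 3; order 40: 1.
Total: 1 + 21 + 11 + 1 + 5 + 5 + 3 + 1 = 48.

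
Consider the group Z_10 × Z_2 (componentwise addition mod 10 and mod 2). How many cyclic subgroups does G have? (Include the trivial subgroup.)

8

Each element a generates a cyclic subgroup ⟨a⟩; distinct elements may generate the same one (a cyclic group of order d has φ(d) generators).
Cyclic subgroups by order — order 1: 1; order 2: 3; order 5: 1; order 10: 3.
Total: 8.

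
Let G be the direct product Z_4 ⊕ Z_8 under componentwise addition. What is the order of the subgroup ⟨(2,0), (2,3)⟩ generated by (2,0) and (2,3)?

16

|⟨(2,0)⟩| = 2 and |⟨(2,3)⟩| = 8, so |H| is a multiple of lcm(2, 8) = 8 and divides |G| = 32.
Closing under the operation: H = {(0,0), (0,1), (0,2), (0,3), (0,4), (0,5), (0,6), (0,7), (2,0), (2,1), (2,2), (2,3), (2,4), (2,5), (2,6), (2,7)}, so |H| = 16.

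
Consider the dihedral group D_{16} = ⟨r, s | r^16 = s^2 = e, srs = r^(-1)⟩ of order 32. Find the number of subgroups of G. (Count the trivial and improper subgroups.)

36

|G| = 32, so by Lagrange every subgroup order divides 32. Divisors: 1, 2, 4, 8, 16, 32.
Subgroups by order — order 1: 1; order 2: 17; order 4: 9; order 8: 5; order 16: 3; order 32: 1.
Total: 1 + 17 + 9 + 5 + 3 + 1 = 36.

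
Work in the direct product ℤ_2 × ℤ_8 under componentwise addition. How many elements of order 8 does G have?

8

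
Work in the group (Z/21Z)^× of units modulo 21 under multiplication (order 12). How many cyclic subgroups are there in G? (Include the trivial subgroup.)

8

A cyclic subgroup of order d is generated by each of its φ(d) elements of order d, so the cyclic subgroups of order d number (#elements of order d)/φ(d).
Cyclic subgroups by order — order 1: 1; order 2: 3; order 3: 1; order 6: 3.
Total: 8.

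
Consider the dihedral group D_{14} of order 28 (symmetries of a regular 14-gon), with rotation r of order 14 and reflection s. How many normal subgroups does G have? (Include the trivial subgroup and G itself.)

G has 28 subgroups. Checking conjugation-invariance by order — order 1: 1/1 normal; order 2: 1/15 normal; order 4: 0/7 normal; order 7: 1/1 normal; order 14: 3/3 normal; order 28: 1/1 normal.
Total normal subgroups: 7.

7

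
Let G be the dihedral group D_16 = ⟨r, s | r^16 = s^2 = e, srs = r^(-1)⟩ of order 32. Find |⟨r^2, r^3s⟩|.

16

|⟨r^2⟩| = 8 and |⟨r^3s⟩| = 2, so |H| is a multiple of lcm(8, 2) = 8 and divides |G| = 32.
Closing under the operation: H = {e, r^2, r^4, r^6, r^8, r^10, r^12, r^14, rs, r^3s, r^5s, r^7s, r^9s, r^11s, r^13s, r^15s}, so |H| = 16.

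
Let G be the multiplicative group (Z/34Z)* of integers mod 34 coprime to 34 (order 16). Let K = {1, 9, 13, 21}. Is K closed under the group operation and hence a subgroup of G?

No

9 ∈ K but its inverse 19 ∉ K, so K is not a subgroup.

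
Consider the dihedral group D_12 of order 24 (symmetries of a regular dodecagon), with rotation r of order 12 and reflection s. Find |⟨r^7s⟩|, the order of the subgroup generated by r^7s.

Computing powers of r^7s: the smallest k with (r^7s)^k = e is k = 2.

2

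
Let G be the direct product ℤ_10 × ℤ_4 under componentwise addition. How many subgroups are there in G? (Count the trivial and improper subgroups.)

|G| = 40, so by Lagrange every subgroup order divides 40. Divisors: 1, 2, 4, 5, 8, 10, 20, 40.
Subgroups by order — order 1: 1; order 2: 3; order 4: 3; order 5: 1; order 8: 1; order 10: 3; order 20: 3; order 40: 1.
Total: 1 + 3 + 3 + 1 + 1 + 3 + 3 + 1 = 16.

16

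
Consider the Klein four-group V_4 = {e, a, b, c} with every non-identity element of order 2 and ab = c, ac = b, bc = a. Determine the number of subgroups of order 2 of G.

|G| = 4 and 2 | 4, so subgroups of order 2 are possible by Lagrange.
The subgroups of order 2 are: {e, a}; {e, b}; {e, c}.
So G has 3 subgroups of order 2.

3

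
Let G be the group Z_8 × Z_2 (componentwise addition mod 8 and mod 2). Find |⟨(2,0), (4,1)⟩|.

8

|⟨(2,0)⟩| = 4 and |⟨(4,1)⟩| = 2, so |H| is a multiple of lcm(4, 2) = 4 and divides |G| = 16.
Closing under the operation: H = {(0,0), (0,1), (2,0), (2,1), (4,0), (4,1), (6,0), (6,1)}, so |H| = 8.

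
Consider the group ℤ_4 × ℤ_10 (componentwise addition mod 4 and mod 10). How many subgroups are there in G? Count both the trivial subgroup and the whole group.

16

|G| = 40, so by Lagrange every subgroup order divides 40. Divisors: 1, 2, 4, 5, 8, 10, 20, 40.
Subgroups by order — order 1: 1; order 2: 3; order 4: 3; order 5: 1; order 8: 1; order 10: 3; order 20: 3; order 40: 1.
Total: 1 + 3 + 3 + 1 + 1 + 3 + 3 + 1 = 16.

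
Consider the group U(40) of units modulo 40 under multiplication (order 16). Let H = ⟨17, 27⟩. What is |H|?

|⟨17⟩| = 4 and |⟨27⟩| = 4, so |H| is a multiple of lcm(4, 4) = 4 and divides |G| = 16.
Closing under the operation: H = {1, 3, 9, 11, 17, 19, 27, 33}, so |H| = 8.

8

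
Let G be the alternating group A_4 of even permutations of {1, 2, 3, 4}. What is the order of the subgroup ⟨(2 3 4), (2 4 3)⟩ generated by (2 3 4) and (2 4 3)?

|⟨(2 3 4)⟩| = 3 and |⟨(2 4 3)⟩| = 3, so |H| is a multiple of lcm(3, 3) = 3 and divides |G| = 12.
Closing under the operation: H = {e, (2 3 4), (2 4 3)}, so |H| = 3.

3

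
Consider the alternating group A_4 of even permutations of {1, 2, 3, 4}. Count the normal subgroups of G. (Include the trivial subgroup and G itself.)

G has 10 subgroups. Checking conjugation-invariance by order — order 1: 1/1 normal; order 2: 0/3 normal; order 3: 0/4 normal; order 4: 1/1 normal; order 12: 1/1 normal.
Total normal subgroups: 3.

3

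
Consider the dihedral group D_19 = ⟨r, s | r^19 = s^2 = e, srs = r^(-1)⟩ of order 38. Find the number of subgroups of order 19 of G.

1

|G| = 38 and 19 | 38, so subgroups of order 19 are possible by Lagrange.
The subgroups of order 19 are: {e, r, r^2, r^3, r^4, r^5, r^6, r^7, r^8, r^9, r^10, r^11, r^12, r^13, r^14, r^15, r^16, r^17, r^18}.
So G has 1 subgroup of order 19.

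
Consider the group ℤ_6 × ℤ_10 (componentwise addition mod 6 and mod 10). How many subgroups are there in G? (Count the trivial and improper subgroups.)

|G| = 60, so by Lagrange every subgroup order divides 60. Divisors: 1, 2, 3, 4, 5, 6, 10, 12, 15, 20, 30, 60.
Subgroups by order — order 1: 1; order 2: 3; order 3: 1; order 4: 1; order 5: 1; order 6: 3; order 10: 3; order 12: 1; order 15: 1; order 20: 1; order 30: 3; order 60: 1.
Total: 1 + 3 + 1 + 1 + 1 + 3 + 3 + 1 + 1 + 1 + 3 + 1 = 20.

20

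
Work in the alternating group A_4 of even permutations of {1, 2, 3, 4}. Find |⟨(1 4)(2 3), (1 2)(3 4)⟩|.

4

|⟨(1 4)(2 3)⟩| = 2 and |⟨(1 2)(3 4)⟩| = 2, so |H| is a multiple of lcm(2, 2) = 2 and divides |G| = 12.
Closing under the operation: H = {e, (1 2)(3 4), (1 3)(2 4), (1 4)(2 3)}, so |H| = 4.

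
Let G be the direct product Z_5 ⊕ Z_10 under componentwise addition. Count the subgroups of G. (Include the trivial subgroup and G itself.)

|G| = 50, so by Lagrange every subgroup order divides 50. Divisors: 1, 2, 5, 10, 25, 50.
Subgroups by order — order 1: 1; order 2: 1; order 5: 6; order 10: 6; order 25: 1; order 50: 1.
Total: 1 + 1 + 6 + 6 + 1 + 1 = 16.

16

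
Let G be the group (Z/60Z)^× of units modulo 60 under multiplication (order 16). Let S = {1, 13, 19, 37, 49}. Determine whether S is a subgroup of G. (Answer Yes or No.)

No

|S| = 5 does not divide |G| = 16, so by Lagrange S is not a subgroup.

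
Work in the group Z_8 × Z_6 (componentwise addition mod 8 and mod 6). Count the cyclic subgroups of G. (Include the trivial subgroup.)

16

A cyclic subgroup of order d is generated by each of its φ(d) elements of order d, so the cyclic subgroups of order d number (#elements of order d)/φ(d).
Cyclic subgroups by order — order 1: 1; order 2: 3; order 3: 1; order 4: 2; order 6: 3; order 8: 2; order 12: 2; order 24: 2.
Total: 16.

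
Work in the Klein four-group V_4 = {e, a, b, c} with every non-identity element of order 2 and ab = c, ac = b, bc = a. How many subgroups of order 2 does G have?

|G| = 4 and 2 | 4, so subgroups of order 2 are possible by Lagrange.
The subgroups of order 2 are: {e, a}; {e, b}; {e, c}.
So G has 3 subgroups of order 2.

3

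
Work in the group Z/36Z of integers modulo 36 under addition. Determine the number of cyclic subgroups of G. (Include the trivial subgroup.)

9

Group the elements of G by the cyclic subgroup they generate; each cyclic subgroup of order d accounts for φ(d) elements.
Cyclic subgroups by order — order 1: 1; order 2: 1; order 3: 1; order 4: 1; order 6: 1; order 9: 1; order 12: 1; order 18: 1; order 36: 1.
Total: 9.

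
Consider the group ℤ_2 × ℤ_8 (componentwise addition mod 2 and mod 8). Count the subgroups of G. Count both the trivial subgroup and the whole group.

|G| = 16, so by Lagrange every subgroup order divides 16. Divisors: 1, 2, 4, 8, 16.
Subgroups by order — order 1: 1; order 2: 3; order 4: 3; order 8: 3; order 16: 1.
Total: 1 + 3 + 3 + 3 + 1 = 11.

11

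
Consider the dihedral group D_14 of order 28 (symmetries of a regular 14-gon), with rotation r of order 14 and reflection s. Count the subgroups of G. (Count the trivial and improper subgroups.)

28

|G| = 28, so by Lagrange every subgroup order divides 28. Divisors: 1, 2, 4, 7, 14, 28.
Subgroups by order — order 1: 1; order 2: 15; order 4: 7; order 7: 1; order 14: 3; order 28: 1.
Total: 1 + 15 + 7 + 1 + 3 + 1 = 28.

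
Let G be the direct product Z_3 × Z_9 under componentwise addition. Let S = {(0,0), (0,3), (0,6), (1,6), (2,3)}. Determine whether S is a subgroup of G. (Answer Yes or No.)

|S| = 5 does not divide |G| = 27, so by Lagrange S is not a subgroup.

No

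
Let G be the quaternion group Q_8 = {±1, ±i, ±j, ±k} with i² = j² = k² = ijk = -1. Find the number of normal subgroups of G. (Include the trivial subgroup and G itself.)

6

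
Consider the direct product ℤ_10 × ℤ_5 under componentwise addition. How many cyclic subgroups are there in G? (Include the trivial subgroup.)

14

A cyclic subgroup of order d is generated by each of its φ(d) elements of order d, so the cyclic subgroups of order d number (#elements of order d)/φ(d).
Cyclic subgroups by order — order 1: 1; order 2: 1; order 5: 6; order 10: 6.
Total: 14.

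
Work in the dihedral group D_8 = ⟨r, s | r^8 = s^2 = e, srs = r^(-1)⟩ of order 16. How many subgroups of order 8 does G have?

|G| = 16 and 8 | 16, so subgroups of order 8 are possible by Lagrange.
The subgroups of order 8 are: {e, r, r^2, r^3, r^4, r^5, r^6, r^7}; {e, r^2, r^4, r^6, s, r^2s, r^4s, r^6s}; {e, r^2, r^4, r^6, rs, r^3s, r^5s, r^7s}.
So G has 3 subgroups of order 8.

3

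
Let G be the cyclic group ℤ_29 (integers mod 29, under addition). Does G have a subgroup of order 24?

24 does not divide |G| = 29, so by Lagrange no subgroup of order 24 exists.

No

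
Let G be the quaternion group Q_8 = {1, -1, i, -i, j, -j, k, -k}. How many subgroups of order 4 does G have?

3

|G| = 8 and 4 | 8, so subgroups of order 4 are possible by Lagrange.
The subgroups of order 4 are: {1, -1, i, -i}; {1, -1, j, -j}; {1, -1, k, -k}.
So G has 3 subgroups of order 4.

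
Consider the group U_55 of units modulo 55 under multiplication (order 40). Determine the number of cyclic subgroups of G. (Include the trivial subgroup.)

12

Each element a generates a cyclic subgroup ⟨a⟩; distinct elements may generate the same one (a cyclic group of order d has φ(d) generators).
Cyclic subgroups by order — order 1: 1; order 2: 3; order 4: 2; order 5: 1; order 10: 3; order 20: 2.
Total: 12.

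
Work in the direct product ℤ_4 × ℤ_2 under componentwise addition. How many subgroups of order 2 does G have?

3

|G| = 8 and 2 | 8, so subgroups of order 2 are possible by Lagrange.
The subgroups of order 2 are: {(0,0), (0,1)}; {(0,0), (2,0)}; {(0,0), (2,1)}.
So G has 3 subgroups of order 2.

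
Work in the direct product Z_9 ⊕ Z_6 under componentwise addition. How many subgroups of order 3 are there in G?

4

|G| = 54 and 3 | 54, so subgroups of order 3 are possible by Lagrange.
The subgroups of order 3 are: {(0,0), (0,2), (0,4)}; {(0,0), (3,0), (6,0)}; {(0,0), (3,2), (6,4)}; {(0,0), (3,4), (6,2)}.
So G has 4 subgroups of order 3.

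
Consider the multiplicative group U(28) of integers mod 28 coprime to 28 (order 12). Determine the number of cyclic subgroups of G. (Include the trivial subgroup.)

8

Group the elements of G by the cyclic subgroup they generate; each cyclic subgroup of order d accounts for φ(d) elements.
Cyclic subgroups by order — order 1: 1; order 2: 3; order 3: 1; order 6: 3.
Total: 8.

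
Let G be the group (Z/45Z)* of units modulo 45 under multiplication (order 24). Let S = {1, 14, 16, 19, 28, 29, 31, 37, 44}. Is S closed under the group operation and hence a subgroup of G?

No

|S| = 9 does not divide |G| = 24, so by Lagrange S is not a subgroup.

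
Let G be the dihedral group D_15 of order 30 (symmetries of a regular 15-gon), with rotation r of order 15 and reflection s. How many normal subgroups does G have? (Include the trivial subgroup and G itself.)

G has 28 subgroups. Checking conjugation-invariance by order — order 1: 1/1 normal; order 2: 0/15 normal; order 3: 1/1 normal; order 5: 1/1 normal; order 6: 0/5 normal; order 10: 0/3 normal; order 15: 1/1 normal; order 30: 1/1 normal.
Total normal subgroups: 5.

5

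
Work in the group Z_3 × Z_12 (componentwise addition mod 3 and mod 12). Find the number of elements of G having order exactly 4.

2

An element (a,b) has order lcm(ord(a), ord(b)); count pairs with lcm equal to 4.
Enumerating gives 2 such elements.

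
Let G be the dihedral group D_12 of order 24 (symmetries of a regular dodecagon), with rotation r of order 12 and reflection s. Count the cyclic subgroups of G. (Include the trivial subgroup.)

A cyclic subgroup of order d is generated by each of its φ(d) elements of order d, so the cyclic subgroups of order d number (#elements of order d)/φ(d).
Cyclic subgroups by order — order 1: 1; order 2: 13; order 3: 1; order 4: 1; order 6: 1; order 12: 1.
Total: 18.

18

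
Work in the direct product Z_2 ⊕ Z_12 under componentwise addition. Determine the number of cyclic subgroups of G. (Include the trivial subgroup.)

Group the elements of G by the cyclic subgroup they generate; each cyclic subgroup of order d accounts for φ(d) elements.
Cyclic subgroups by order — order 1: 1; order 2: 3; order 3: 1; order 4: 2; order 6: 3; order 12: 2.
Total: 12.

12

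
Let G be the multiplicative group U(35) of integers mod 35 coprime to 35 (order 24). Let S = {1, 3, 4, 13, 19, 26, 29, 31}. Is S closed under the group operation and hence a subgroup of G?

No

3 ∈ S but its inverse 12 ∉ S, so S is not a subgroup.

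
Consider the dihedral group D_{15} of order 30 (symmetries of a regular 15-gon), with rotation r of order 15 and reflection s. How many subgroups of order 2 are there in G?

15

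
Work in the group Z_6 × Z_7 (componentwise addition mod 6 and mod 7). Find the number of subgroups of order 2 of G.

1

|G| = 42 and 2 | 42, so subgroups of order 2 are possible by Lagrange.
The subgroups of order 2 are: {(0,0), (3,0)}.
So G has 1 subgroup of order 2.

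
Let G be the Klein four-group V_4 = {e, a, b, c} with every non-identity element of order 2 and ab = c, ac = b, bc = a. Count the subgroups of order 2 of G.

|G| = 4 and 2 | 4, so subgroups of order 2 are possible by Lagrange.
The subgroups of order 2 are: {e, a}; {e, b}; {e, c}.
So G has 3 subgroups of order 2.

3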